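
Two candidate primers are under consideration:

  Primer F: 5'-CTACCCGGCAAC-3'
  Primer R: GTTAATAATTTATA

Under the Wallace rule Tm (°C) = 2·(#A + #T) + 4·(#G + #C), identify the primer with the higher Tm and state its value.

Primer F: A+T=4, G+C=8 → Tm = 2(4)+4(8) = 40°C
Primer R: A+T=13, G+C=1 → Tm = 2(13)+4(1) = 30°C
40°C vs 30°C → primer F is higher.

Primer F, 40°C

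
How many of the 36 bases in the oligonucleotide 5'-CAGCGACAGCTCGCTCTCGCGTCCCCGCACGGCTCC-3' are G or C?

27

A=4, G=9, T=5, C=18
Total G or C: 9 + 18 = 27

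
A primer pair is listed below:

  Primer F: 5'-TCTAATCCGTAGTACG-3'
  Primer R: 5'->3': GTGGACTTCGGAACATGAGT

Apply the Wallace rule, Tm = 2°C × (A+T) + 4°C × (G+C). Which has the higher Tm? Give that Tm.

Primer R, 60°C

Primer F: A+T=9, G+C=7 → Tm = 2(9)+4(7) = 46°C
Primer R: A+T=10, G+C=10 → Tm = 2(10)+4(10) = 60°C
46°C vs 60°C → primer R is higher.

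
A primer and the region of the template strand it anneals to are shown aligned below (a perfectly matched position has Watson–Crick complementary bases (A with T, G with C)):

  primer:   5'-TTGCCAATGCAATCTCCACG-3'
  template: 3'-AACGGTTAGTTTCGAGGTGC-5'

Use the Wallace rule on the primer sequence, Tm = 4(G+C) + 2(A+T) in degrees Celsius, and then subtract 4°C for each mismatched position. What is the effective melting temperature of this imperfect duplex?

48°C

Primer base counts: A=5, T=5, G=3, C=7 → A+T=10, G+C=10
Perfect-match Tm = 2(10) + 4(10) = 20 + 40 = 60°C
Mismatches (positions where the bases are not complementary): 3 (at positions 9, 10, 13)
Effective Tm = 60 − 3×4 = 60 − 12 = 48°C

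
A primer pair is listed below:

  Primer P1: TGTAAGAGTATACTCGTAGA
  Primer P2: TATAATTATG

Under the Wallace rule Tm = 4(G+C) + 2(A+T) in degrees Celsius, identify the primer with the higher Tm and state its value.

Primer P1: A+T=13, G+C=7 → Tm = 2(13)+4(7) = 54°C
Primer P2: A+T=9, G+C=1 → Tm = 2(9)+4(1) = 22°C
54°C vs 22°C → primer P1 is higher.

Primer P1, 54°C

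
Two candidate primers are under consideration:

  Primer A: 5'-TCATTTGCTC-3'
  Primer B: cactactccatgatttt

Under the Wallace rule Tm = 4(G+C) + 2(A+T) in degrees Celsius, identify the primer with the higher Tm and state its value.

Primer A: A+T=6, G+C=4 → Tm = 2(6)+4(4) = 28°C
Primer B: A+T=11, G+C=6 → Tm = 2(11)+4(6) = 46°C
28°C vs 46°C → primer B is higher.

Primer B, 46°C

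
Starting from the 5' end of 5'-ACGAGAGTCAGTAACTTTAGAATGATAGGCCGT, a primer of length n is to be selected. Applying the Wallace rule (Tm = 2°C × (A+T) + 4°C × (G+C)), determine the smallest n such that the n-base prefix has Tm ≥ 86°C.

First 30 bases: ACGAGAGTCAGTAACTTTAGAATGATAGGC → Tm = 84°C (< 86°C)
First 31 bases: ACGAGAGTCAGTAACTTTAGAATGATAGGCC → Tm = 88°C (≥ 86°C)
Since every base adds ≥2°C, Tm only increases with n, so the threshold is first crossed at n = 31.

n = 31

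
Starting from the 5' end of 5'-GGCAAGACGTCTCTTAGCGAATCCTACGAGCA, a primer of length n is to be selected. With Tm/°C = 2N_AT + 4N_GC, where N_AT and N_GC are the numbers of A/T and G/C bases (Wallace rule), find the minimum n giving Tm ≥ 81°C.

n = 27

First 26 bases: GGCAAGACGTCTCTTAGCGAATCCTA → Tm = 78°C (< 81°C)
First 27 bases: GGCAAGACGTCTCTTAGCGAATCCTAC → Tm = 82°C (≥ 81°C)
Each additional base adds 2°C (A/T) or 4°C (G/C), so Tm is non-decreasing in n; n = 27 is the first length to reach 81°C.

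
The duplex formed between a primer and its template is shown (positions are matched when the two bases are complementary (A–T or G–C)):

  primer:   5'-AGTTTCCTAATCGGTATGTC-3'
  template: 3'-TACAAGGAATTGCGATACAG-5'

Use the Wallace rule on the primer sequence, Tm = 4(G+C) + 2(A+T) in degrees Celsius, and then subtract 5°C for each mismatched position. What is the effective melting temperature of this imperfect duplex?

31°C

Primer base counts: A=4, T=8, G=4, C=4 → A+T=12, G+C=8
Perfect-match Tm = 2(12) + 4(8) = 24 + 32 = 56°C
Mismatches (positions where the bases are not complementary): 5 (at positions 2, 3, 9, 11, 14)
Effective Tm = 56 − 5×5 = 56 − 25 = 31°C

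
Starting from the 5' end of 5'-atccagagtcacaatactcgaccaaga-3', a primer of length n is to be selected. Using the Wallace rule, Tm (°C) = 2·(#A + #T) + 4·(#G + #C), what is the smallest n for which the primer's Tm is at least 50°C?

First 17 bases: ATCCAGAGTCACAATAC → Tm = 48°C (< 50°C)
First 18 bases: ATCCAGAGTCACAATACT → Tm = 50°C (≥ 50°C)
Since every base adds ≥2°C, Tm only increases with n, so the threshold is first crossed at n = 18.

n = 18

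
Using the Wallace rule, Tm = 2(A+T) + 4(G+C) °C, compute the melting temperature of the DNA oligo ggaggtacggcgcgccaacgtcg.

80°C

Base counts: A=4, G=10, T=2, C=7
AT pairs contribute 6, GC pairs contribute 17.
Tm = 2×6 + 4×17 = 80°C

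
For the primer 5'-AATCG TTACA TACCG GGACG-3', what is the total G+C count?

10

G=5, A=6, C=5, T=4
G+C = 5 + 5 = 10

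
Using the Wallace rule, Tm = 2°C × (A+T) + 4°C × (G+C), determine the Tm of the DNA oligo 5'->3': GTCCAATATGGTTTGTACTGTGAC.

Scanning the sequence gives T=9, C=4, G=6, A=5.
A+T = 14, G+C = 10
Tm = 4·10 + 2·14 = 40 + 28 = 68°C

68°C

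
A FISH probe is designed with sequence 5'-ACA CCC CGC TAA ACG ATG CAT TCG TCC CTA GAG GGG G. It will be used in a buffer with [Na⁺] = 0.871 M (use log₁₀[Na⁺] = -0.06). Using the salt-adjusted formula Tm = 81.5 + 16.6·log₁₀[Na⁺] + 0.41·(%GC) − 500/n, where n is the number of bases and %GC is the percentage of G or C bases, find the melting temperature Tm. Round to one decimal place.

91.4°C

Length n = 37. Scanning the sequence gives C=12, A=9, T=6, G=10.
G+C = 22, so %GC = 22/37 × 100 = 59.459%
Salt term: 16.6 × (-0.06) = -0.996
GC term: 0.41 × 59.459 = 24.378; length term: −500/37 = −13.514
Tm = 81.5 + (-0.996) + 24.378 − 13.514 = 91.368 → 91.4°C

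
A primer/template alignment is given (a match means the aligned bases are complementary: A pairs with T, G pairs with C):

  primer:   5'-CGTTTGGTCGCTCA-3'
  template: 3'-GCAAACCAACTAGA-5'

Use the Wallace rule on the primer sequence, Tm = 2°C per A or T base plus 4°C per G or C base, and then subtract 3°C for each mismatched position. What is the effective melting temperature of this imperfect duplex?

Primer base counts: A=1, T=5, G=4, C=4 → A+T=6, G+C=8
Perfect-match Tm = 2(6) + 4(8) = 12 + 32 = 44°C
Mismatches (positions where the bases are not complementary): 3 (at positions 9, 11, 14)
Effective Tm = 44 − 3×3 = 44 − 9 = 35°C

35°C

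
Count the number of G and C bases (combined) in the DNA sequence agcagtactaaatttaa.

4

T=5, A=8, C=2, G=2
Total G or C: 2 + 2 = 4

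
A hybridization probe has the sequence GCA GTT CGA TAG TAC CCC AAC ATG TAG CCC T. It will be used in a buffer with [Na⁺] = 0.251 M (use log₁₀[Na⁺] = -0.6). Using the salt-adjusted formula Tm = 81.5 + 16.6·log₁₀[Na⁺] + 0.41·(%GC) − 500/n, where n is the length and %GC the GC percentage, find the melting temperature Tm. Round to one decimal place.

76.6°C

Length n = 31. C=10, T=7, G=6, A=8
G+C = 16, so %GC = 16/31 × 100 = 51.613%
Salt term: 16.6 × (-0.6) = -9.96
GC term: 0.41 × 51.613 = 21.161; length term: −500/31 = −16.129
Tm = 81.5 + (-9.96) + 21.161 − 16.129 = 76.572 → 76.6°C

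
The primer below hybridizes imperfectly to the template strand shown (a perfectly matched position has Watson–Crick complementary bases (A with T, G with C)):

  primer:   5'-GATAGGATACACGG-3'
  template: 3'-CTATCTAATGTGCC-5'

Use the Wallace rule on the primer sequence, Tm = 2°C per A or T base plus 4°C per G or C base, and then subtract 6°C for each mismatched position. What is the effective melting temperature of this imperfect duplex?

30°C

Primer base counts: A=5, T=2, G=5, C=2 → A+T=7, G+C=7
Perfect-match Tm = 2(7) + 4(7) = 14 + 28 = 42°C
Mismatches (positions where the bases are not complementary): 2 (at positions 6, 7)
Effective Tm = 42 − 2×6 = 42 − 12 = 30°C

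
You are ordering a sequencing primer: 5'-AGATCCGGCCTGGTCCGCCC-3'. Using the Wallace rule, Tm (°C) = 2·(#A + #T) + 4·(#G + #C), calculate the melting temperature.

70°C

Base counts: T=3, C=9, G=6, A=2
So N_AT = 5 and N_GC = 15.
Tm = 2(5) + 4(15) = 10 + 60 = 70°C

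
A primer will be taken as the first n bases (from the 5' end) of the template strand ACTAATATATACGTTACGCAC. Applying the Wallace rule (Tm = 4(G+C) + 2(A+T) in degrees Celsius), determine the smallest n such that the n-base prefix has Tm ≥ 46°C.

First 17 bases: ACTAATATATACGTTAC → Tm = 42°C (< 46°C)
First 18 bases: ACTAATATATACGTTACG → Tm = 46°C (≥ 46°C)
Each additional base adds 2°C (A/T) or 4°C (G/C), so Tm is non-decreasing in n; n = 18 is the first length to reach 46°C.

n = 18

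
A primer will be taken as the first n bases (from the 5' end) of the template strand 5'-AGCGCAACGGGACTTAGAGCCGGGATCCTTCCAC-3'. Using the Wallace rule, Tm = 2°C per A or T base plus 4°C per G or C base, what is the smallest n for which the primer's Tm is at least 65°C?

First 20 bases: AGCGCAACGGGACTTAGAGC → Tm = 64°C (< 65°C)
First 21 bases: AGCGCAACGGGACTTAGAGCC → Tm = 68°C (≥ 65°C)
Each additional base adds 2°C (A/T) or 4°C (G/C), so Tm is non-decreasing in n; n = 21 is the first length to reach 65°C.

n = 21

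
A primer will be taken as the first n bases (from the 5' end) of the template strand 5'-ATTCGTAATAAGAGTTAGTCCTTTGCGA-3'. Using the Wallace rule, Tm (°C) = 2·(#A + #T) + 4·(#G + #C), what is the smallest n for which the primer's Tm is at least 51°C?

First 19 bases: ATTCGTAATAAGAGTTAGT → Tm = 48°C (< 51°C)
First 20 bases: ATTCGTAATAAGAGTTAGTC → Tm = 52°C (≥ 51°C)
Since every base adds ≥2°C, Tm only increases with n, so the threshold is first crossed at n = 20.

n = 20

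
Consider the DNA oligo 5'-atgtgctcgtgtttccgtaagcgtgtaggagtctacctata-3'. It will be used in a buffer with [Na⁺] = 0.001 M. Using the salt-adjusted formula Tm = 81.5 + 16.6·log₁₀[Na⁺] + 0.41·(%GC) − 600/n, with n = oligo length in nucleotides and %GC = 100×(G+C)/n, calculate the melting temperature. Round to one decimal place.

36.1°C

Length n = 41. Counting bases: G=11, T=14, C=8, A=8
G+C = 19, so %GC = 19/41 × 100 = 46.341%
Salt term: 16.6 × (-3) = -49.8
GC term: 0.41 × 46.341 = 19; length term: −600/41 = −14.634
Tm = 81.5 + (-49.8) + 19 − 14.634 = 36.066 → 36.1°C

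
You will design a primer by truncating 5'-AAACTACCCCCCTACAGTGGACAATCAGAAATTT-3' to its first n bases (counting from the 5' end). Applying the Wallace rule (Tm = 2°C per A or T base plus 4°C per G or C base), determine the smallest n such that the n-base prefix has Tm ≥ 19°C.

n = 8

First 7 bases: AAACTAC → Tm = 18°C (< 19°C)
First 8 bases: AAACTACC → Tm = 22°C (≥ 19°C)
Since every base adds ≥2°C, Tm only increases with n, so the threshold is first crossed at n = 8.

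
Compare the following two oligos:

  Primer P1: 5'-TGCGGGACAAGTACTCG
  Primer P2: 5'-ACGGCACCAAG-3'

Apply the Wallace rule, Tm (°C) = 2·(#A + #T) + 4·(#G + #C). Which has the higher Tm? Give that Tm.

Primer P1: A+T=7, G+C=10 → Tm = 2(7)+4(10) = 54°C
Primer P2: A+T=4, G+C=7 → Tm = 2(4)+4(7) = 36°C
54°C vs 36°C → primer P1 is higher.

Primer P1, 54°C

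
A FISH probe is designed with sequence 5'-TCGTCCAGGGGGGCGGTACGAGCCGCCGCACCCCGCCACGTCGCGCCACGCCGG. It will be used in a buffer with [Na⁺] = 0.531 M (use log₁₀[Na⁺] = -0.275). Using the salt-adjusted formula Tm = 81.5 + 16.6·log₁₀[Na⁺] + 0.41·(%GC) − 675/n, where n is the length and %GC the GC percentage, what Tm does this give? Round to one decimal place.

Length n = 54. Base counts: T=4, A=6, C=24, G=20
G+C = 44, so %GC = 44/54 × 100 = 81.481%
Salt term: 16.6 × (-0.275) = -4.565
GC term: 0.41 × 81.481 = 33.407; length term: −675/54 = −12.5
Tm = 81.5 + (-4.565) + 33.407 − 12.5 = 97.842 → 97.8°C

97.8°C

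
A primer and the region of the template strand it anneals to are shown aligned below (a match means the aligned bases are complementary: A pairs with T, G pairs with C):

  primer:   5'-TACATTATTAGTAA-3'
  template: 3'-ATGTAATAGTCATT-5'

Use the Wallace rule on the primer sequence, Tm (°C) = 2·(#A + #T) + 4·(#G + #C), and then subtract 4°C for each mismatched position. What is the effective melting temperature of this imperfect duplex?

28°C

Primer base counts: A=6, T=6, G=1, C=1 → A+T=12, G+C=2
Perfect-match Tm = 2(12) + 4(2) = 24 + 8 = 32°C
Mismatches (positions where the bases are not complementary): 1 (at position 9)
Effective Tm = 32 − 1×4 = 32 − 4 = 28°C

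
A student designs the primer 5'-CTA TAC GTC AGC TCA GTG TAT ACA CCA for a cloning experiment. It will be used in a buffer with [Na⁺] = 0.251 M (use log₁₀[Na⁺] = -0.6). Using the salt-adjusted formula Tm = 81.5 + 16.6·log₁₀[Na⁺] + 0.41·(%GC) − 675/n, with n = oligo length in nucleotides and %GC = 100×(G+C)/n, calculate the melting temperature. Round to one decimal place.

Length n = 27. Counting bases: A=8, C=8, G=4, T=7
G+C = 12, so %GC = 12/27 × 100 = 44.444%
Salt term: 16.6 × (-0.6) = -9.96
GC term: 0.41 × 44.444 = 18.222; length term: −675/27 = −25
Tm = 81.5 + (-9.96) + 18.222 − 25 = 64.762 → 64.8°C

64.8°C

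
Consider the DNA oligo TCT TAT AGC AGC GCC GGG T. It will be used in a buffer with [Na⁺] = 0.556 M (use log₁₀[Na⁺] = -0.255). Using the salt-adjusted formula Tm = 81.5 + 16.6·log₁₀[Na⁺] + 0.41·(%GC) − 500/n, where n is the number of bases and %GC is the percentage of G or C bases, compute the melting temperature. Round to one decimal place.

74.7°C

Length n = 19. Scanning the sequence gives T=5, G=6, C=5, A=3.
G+C = 11, so %GC = 11/19 × 100 = 57.895%
Salt term: 16.6 × (-0.255) = -4.233
GC term: 0.41 × 57.895 = 23.737; length term: −500/19 = −26.316
Tm = 81.5 + (-4.233) + 23.737 − 26.316 = 74.688 → 74.7°C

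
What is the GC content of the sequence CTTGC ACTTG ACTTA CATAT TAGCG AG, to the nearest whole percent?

41%

Counting bases: T=9, C=6, G=5, A=7
G+C = 5 + 6 = 11 out of 27 bases
%GC = 11/27 × 100 = 40.74% ≈ 41%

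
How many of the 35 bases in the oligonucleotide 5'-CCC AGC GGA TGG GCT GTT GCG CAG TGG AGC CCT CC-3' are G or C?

25

Base counts: T=6, G=13, A=4, C=12
G+C = 13 + 12 = 25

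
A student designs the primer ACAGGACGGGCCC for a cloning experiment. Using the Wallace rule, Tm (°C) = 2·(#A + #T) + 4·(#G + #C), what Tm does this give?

Counting bases: T=0, C=5, G=5, A=3
So N_AT = 3 and N_GC = 10.
Tm = 2×3 + 4×10 = 46°C

46°C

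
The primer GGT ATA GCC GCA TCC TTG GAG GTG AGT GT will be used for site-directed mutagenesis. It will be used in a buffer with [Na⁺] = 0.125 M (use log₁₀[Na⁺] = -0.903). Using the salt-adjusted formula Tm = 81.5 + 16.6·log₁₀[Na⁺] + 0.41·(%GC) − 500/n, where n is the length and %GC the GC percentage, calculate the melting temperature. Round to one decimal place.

Length n = 29. Counting bases: C=5, T=8, G=11, A=5
G+C = 16, so %GC = 16/29 × 100 = 55.172%
Salt term: 16.6 × (-0.903) = -14.99
GC term: 0.41 × 55.172 = 22.621; length term: −500/29 = −17.241
Tm = 81.5 + (-14.99) + 22.621 − 17.241 = 71.89 → 71.9°C

71.9°C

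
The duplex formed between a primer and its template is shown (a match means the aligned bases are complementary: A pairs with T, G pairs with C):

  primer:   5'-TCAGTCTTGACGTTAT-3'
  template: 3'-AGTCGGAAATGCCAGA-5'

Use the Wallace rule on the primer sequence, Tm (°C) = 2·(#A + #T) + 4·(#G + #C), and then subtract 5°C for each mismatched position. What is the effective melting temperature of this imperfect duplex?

Primer base counts: A=3, T=7, G=3, C=3 → A+T=10, G+C=6
Perfect-match Tm = 2(10) + 4(6) = 20 + 24 = 44°C
Mismatches (positions where the bases are not complementary): 4 (at positions 5, 9, 13, 15)
Effective Tm = 44 − 4×5 = 44 − 20 = 24°C

24°C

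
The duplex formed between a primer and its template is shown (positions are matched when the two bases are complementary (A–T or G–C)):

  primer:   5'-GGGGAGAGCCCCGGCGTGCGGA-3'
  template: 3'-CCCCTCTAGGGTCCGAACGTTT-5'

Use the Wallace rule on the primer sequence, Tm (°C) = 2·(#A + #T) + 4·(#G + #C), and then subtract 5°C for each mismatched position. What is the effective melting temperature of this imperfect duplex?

Primer base counts: A=3, T=1, G=12, C=6 → A+T=4, G+C=18
Perfect-match Tm = 2(4) + 4(18) = 8 + 72 = 80°C
Mismatches (positions where the bases are not complementary): 5 (at positions 8, 12, 16, 20, 21)
Effective Tm = 80 − 5×5 = 80 − 25 = 55°C

55°C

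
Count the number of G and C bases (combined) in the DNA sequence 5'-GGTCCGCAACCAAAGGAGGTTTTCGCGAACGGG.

20

T=5, A=8, C=8, G=12
G+C = 12 + 8 = 20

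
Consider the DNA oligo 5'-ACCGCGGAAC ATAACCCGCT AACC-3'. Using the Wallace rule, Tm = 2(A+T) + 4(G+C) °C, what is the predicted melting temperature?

Counting bases: A=8, G=4, C=10, T=2
So N_AT = 10 and N_GC = 14.
Tm = 2×10 + 4×14 = 76°C

76°C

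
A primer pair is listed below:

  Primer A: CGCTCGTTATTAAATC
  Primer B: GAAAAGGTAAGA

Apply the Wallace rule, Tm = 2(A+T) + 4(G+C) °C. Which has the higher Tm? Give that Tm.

Primer A: A+T=10, G+C=6 → Tm = 2(10)+4(6) = 44°C
Primer B: A+T=8, G+C=4 → Tm = 2(8)+4(4) = 32°C
44°C vs 32°C → primer A is higher.

Primer A, 44°C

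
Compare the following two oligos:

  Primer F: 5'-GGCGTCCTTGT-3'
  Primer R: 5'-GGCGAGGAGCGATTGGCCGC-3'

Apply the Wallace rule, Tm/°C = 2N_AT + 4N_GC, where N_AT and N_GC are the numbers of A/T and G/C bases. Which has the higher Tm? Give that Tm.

Primer F: A+T=4, G+C=7 → Tm = 2(4)+4(7) = 36°C
Primer R: A+T=5, G+C=15 → Tm = 2(5)+4(15) = 70°C
36°C vs 70°C → primer R is higher.

Primer R, 70°C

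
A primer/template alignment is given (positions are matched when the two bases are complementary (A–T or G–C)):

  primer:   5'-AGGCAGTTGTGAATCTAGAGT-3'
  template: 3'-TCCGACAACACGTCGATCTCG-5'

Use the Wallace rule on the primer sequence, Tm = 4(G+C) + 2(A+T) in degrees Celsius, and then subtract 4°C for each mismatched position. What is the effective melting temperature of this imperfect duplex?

44°C

Primer base counts: A=6, T=6, G=7, C=2 → A+T=12, G+C=9
Perfect-match Tm = 2(12) + 4(9) = 24 + 36 = 60°C
Mismatches (positions where the bases are not complementary): 4 (at positions 5, 12, 14, 21)
Effective Tm = 60 − 4×4 = 60 − 16 = 44°C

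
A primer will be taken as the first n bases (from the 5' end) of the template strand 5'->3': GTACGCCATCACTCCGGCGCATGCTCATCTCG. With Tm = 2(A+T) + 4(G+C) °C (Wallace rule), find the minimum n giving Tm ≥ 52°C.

n = 16

First 15 bases: GTACGCCATCACTCC → Tm = 48°C (< 52°C)
First 16 bases: GTACGCCATCACTCCG → Tm = 52°C (≥ 52°C)
Each additional base adds 2°C (A/T) or 4°C (G/C), so Tm is non-decreasing in n; n = 16 is the first length to reach 52°C.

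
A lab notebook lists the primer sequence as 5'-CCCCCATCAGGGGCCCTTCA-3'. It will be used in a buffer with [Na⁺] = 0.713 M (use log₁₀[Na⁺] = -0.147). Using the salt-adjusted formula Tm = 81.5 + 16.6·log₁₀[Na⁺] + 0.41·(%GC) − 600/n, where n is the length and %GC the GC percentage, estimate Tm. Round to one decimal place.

77.8°C

Length n = 20. A=3, C=10, G=4, T=3
G+C = 14, so %GC = 14/20 × 100 = 70%
Salt term: 16.6 × (-0.147) = -2.44
GC term: 0.41 × 70 = 28.7; length term: −600/20 = −30
Tm = 81.5 + (-2.44) + 28.7 − 30 = 77.76 → 77.8°C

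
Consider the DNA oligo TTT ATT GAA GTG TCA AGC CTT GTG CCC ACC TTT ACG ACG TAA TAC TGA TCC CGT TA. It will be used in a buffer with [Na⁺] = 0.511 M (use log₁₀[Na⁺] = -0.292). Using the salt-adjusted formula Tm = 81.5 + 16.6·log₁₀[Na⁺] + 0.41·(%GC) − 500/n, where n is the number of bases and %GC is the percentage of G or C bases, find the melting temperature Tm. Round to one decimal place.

Length n = 56. Base counts: G=10, A=13, T=19, C=14
G+C = 24, so %GC = 24/56 × 100 = 42.857%
Salt term: 16.6 × (-0.292) = -4.847
GC term: 0.41 × 42.857 = 17.571; length term: −500/56 = −8.929
Tm = 81.5 + (-4.847) + 17.571 − 8.929 = 85.295 → 85.3°C

85.3°C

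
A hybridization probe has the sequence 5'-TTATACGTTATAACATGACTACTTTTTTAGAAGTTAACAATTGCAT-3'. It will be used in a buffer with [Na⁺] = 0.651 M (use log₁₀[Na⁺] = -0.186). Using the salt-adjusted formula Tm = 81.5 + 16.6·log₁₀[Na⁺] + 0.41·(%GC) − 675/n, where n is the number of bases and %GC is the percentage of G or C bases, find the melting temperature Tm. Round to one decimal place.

Length n = 46. Scanning the sequence gives C=6, A=16, T=19, G=5.
G+C = 11, so %GC = 11/46 × 100 = 23.913%
Salt term: 16.6 × (-0.186) = -3.088
GC term: 0.41 × 23.913 = 9.804; length term: −675/46 = −14.674
Tm = 81.5 + (-3.088) + 9.804 − 14.674 = 73.542 → 73.5°C

73.5°C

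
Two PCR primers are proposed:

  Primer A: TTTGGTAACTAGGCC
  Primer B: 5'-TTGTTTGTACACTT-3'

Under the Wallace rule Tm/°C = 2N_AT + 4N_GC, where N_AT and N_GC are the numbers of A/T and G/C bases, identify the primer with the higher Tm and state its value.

Primer A: A+T=8, G+C=7 → Tm = 2(8)+4(7) = 44°C
Primer B: A+T=10, G+C=4 → Tm = 2(10)+4(4) = 36°C
44°C vs 36°C → primer A is higher.

Primer A, 44°C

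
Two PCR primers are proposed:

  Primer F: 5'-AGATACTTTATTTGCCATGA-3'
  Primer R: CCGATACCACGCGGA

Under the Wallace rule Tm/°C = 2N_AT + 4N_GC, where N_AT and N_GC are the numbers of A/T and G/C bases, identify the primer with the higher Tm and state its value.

Primer F, 52°C

Primer F: A+T=14, G+C=6 → Tm = 2(14)+4(6) = 52°C
Primer R: A+T=5, G+C=10 → Tm = 2(5)+4(10) = 50°C
52°C vs 50°C → primer F is higher.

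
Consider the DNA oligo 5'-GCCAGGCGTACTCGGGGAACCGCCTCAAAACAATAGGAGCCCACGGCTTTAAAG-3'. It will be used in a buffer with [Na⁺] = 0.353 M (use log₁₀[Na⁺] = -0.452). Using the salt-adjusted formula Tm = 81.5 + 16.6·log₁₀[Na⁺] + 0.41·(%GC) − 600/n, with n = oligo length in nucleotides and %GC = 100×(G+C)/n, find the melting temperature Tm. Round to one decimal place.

86.4°C

Length n = 54. Scanning the sequence gives G=15, A=16, T=7, C=16.
G+C = 31, so %GC = 31/54 × 100 = 57.407%
Salt term: 16.6 × (-0.452) = -7.503
GC term: 0.41 × 57.407 = 23.537; length term: −600/54 = −11.111
Tm = 81.5 + (-7.503) + 23.537 − 11.111 = 86.423 → 86.4°C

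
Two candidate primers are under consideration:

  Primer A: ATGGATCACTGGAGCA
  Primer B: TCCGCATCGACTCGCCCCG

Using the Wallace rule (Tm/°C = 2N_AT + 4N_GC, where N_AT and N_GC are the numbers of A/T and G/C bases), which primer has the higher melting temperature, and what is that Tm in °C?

Primer A: A+T=8, G+C=8 → Tm = 2(8)+4(8) = 48°C
Primer B: A+T=5, G+C=14 → Tm = 2(5)+4(14) = 66°C
48°C vs 66°C → primer B is higher.

Primer B, 66°C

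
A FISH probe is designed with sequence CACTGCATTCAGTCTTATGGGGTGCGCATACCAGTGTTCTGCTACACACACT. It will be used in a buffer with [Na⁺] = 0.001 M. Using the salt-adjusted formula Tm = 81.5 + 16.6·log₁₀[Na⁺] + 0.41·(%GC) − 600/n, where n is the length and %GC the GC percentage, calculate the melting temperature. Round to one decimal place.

Length n = 52. A=11, C=15, G=11, T=15
G+C = 26, so %GC = 26/52 × 100 = 50%
Salt term: 16.6 × (-3) = -49.8
GC term: 0.41 × 50 = 20.5; length term: −600/52 = −11.538
Tm = 81.5 + (-49.8) + 20.5 − 11.538 = 40.662 → 40.7°C

40.7°C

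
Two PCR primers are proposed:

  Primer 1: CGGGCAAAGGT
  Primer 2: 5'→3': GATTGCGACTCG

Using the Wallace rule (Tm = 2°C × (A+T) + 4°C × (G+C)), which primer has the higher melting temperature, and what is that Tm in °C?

Primer 1: A+T=4, G+C=7 → Tm = 2(4)+4(7) = 36°C
Primer 2: A+T=5, G+C=7 → Tm = 2(5)+4(7) = 38°C
36°C vs 38°C → primer 2 is higher.

Primer 2, 38°C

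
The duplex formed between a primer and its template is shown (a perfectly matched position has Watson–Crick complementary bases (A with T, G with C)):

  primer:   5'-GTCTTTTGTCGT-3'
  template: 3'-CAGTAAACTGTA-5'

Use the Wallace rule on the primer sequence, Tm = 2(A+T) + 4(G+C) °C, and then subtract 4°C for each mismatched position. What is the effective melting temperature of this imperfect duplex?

Primer base counts: A=0, T=7, G=3, C=2 → A+T=7, G+C=5
Perfect-match Tm = 2(7) + 4(5) = 14 + 20 = 34°C
Mismatches (positions where the bases are not complementary): 3 (at positions 4, 9, 11)
Effective Tm = 34 − 3×4 = 34 − 12 = 22°C

22°C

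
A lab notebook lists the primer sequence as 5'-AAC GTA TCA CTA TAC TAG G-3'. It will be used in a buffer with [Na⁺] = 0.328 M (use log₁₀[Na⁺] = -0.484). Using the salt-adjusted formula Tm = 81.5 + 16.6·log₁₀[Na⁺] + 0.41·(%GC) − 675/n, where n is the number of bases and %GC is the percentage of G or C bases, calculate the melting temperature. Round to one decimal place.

53.0°C

Length n = 19. Base counts: T=5, C=4, A=7, G=3
G+C = 7, so %GC = 7/19 × 100 = 36.842%
Salt term: 16.6 × (-0.484) = -8.034
GC term: 0.41 × 36.842 = 15.105; length term: −675/19 = −35.526
Tm = 81.5 + (-8.034) + 15.105 − 35.526 = 53.045 → 53.0°C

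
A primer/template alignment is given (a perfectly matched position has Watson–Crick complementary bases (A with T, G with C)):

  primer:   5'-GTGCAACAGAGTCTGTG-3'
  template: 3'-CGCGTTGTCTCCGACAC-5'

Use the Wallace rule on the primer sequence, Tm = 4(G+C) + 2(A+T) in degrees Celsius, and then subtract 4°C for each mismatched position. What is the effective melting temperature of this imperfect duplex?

Primer base counts: A=4, T=4, G=6, C=3 → A+T=8, G+C=9
Perfect-match Tm = 2(8) + 4(9) = 16 + 36 = 52°C
Mismatches (positions where the bases are not complementary): 2 (at positions 2, 12)
Effective Tm = 52 − 2×4 = 52 − 8 = 44°C

44°C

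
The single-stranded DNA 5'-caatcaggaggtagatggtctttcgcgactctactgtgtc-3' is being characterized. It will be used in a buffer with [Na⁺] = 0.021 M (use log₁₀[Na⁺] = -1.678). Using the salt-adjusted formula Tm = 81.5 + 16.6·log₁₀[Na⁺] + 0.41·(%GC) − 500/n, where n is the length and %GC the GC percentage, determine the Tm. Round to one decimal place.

61.6°C

Length n = 40. T=12, A=8, G=11, C=9
G+C = 20, so %GC = 20/40 × 100 = 50%
Salt term: 16.6 × (-1.678) = -27.855
GC term: 0.41 × 50 = 20.5; length term: −500/40 = −12.5
Tm = 81.5 + (-27.855) + 20.5 − 12.5 = 61.645 → 61.6°C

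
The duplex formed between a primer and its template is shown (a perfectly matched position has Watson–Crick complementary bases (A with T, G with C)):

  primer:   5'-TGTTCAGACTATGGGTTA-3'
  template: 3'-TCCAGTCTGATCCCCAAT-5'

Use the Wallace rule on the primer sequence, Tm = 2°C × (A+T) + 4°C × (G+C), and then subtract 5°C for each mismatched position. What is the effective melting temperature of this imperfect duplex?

Primer base counts: A=4, T=7, G=5, C=2 → A+T=11, G+C=7
Perfect-match Tm = 2(11) + 4(7) = 22 + 28 = 50°C
Mismatches (positions where the bases are not complementary): 3 (at positions 1, 3, 12)
Effective Tm = 50 − 3×5 = 50 − 15 = 35°C

35°C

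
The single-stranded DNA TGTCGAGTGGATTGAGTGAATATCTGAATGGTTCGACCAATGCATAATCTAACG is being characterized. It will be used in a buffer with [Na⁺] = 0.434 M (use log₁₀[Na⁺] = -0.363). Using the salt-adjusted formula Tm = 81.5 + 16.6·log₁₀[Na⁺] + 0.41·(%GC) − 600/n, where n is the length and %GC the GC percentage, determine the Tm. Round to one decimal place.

Length n = 54. Scanning the sequence gives T=16, G=14, A=16, C=8.
G+C = 22, so %GC = 22/54 × 100 = 40.741%
Salt term: 16.6 × (-0.363) = -6.026
GC term: 0.41 × 40.741 = 16.704; length term: −600/54 = −11.111
Tm = 81.5 + (-6.026) + 16.704 − 11.111 = 81.067 → 81.1°C

81.1°C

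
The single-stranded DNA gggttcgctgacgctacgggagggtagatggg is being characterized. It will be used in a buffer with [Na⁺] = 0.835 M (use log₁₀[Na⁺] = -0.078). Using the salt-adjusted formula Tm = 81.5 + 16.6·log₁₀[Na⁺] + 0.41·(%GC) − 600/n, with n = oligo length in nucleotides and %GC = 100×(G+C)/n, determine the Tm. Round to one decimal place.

Length n = 32. Scanning the sequence gives C=5, G=16, A=5, T=6.
G+C = 21, so %GC = 21/32 × 100 = 65.625%
Salt term: 16.6 × (-0.078) = -1.295
GC term: 0.41 × 65.625 = 26.906; length term: −600/32 = −18.75
Tm = 81.5 + (-1.295) + 26.906 − 18.75 = 88.361 → 88.4°C

88.4°C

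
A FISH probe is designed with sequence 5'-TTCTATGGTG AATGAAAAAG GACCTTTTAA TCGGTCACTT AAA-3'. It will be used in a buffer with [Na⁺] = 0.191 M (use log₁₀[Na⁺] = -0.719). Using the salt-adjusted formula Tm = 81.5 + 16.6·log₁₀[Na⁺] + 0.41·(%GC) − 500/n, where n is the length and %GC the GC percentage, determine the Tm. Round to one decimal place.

71.3°C

Length n = 43. T=14, C=6, A=15, G=8
G+C = 14, so %GC = 14/43 × 100 = 32.558%
Salt term: 16.6 × (-0.719) = -11.935
GC term: 0.41 × 32.558 = 13.349; length term: −500/43 = −11.628
Tm = 81.5 + (-11.935) + 13.349 − 11.628 = 71.286 → 71.3°C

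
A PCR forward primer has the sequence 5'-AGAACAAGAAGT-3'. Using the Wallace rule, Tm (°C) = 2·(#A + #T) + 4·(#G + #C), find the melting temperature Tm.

Counting bases: G=3, A=7, C=1, T=1
So N_AT = 8 and N_GC = 4.
Tm = 2(8) + 4(4) = 16 + 16 = 32°C

32°C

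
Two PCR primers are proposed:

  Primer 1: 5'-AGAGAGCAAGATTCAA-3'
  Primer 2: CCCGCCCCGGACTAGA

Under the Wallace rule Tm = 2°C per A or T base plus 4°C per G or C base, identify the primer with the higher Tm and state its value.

Primer 2, 56°C

Primer 1: A+T=10, G+C=6 → Tm = 2(10)+4(6) = 44°C
Primer 2: A+T=4, G+C=12 → Tm = 2(4)+4(12) = 56°C
44°C vs 56°C → primer 2 is higher.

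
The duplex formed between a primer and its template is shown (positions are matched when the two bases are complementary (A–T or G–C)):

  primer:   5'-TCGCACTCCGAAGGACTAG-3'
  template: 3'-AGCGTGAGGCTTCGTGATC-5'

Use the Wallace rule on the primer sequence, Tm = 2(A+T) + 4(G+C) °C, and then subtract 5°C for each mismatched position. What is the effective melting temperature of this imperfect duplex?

Primer base counts: A=5, T=3, G=5, C=6 → A+T=8, G+C=11
Perfect-match Tm = 2(8) + 4(11) = 16 + 44 = 60°C
Mismatches (positions where the bases are not complementary): 1 (at position 14)
Effective Tm = 60 − 1×5 = 60 − 5 = 55°C

55°C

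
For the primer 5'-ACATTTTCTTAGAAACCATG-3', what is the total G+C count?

Counting bases: G=2, A=7, C=4, T=7
Total G or C: 2 + 4 = 6

6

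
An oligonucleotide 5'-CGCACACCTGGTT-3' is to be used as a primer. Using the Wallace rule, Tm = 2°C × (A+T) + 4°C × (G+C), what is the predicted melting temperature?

Base counts: C=5, G=3, T=3, A=2
A+T = 5, G+C = 8
Tm = 4·8 + 2·5 = 32 + 10 = 42°C

42°C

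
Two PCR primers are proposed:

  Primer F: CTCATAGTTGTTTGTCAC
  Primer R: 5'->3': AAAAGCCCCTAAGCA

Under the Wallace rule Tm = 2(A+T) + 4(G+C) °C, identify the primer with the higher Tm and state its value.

Primer F, 50°C

Primer F: A+T=11, G+C=7 → Tm = 2(11)+4(7) = 50°C
Primer R: A+T=8, G+C=7 → Tm = 2(8)+4(7) = 44°C
50°C vs 44°C → primer F is higher.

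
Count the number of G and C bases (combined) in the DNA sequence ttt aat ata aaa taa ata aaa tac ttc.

A=15, G=0, T=10, C=2
G+C = 0 + 2 = 2

2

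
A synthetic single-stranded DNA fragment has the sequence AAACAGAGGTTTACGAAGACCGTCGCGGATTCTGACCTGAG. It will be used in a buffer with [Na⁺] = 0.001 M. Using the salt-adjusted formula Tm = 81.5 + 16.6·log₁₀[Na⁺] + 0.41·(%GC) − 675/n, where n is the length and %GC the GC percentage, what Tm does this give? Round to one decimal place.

36.2°C

Length n = 41. G=12, A=12, T=8, C=9
G+C = 21, so %GC = 21/41 × 100 = 51.22%
Salt term: 16.6 × (-3) = -49.8
GC term: 0.41 × 51.22 = 21; length term: −675/41 = −16.463
Tm = 81.5 + (-49.8) + 21 − 16.463 = 36.237 → 36.2°C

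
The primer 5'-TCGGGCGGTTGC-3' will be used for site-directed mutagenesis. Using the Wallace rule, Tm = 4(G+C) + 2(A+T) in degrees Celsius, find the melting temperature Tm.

Scanning the sequence gives G=6, A=0, T=3, C=3.
So N_AT = 3 and N_GC = 9.
Tm = 2(3) + 4(9) = 6 + 36 = 42°C

42°C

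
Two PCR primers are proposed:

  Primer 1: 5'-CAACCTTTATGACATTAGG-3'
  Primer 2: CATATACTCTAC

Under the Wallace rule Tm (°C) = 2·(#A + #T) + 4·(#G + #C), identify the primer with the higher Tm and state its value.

Primer 1, 52°C

Primer 1: A+T=12, G+C=7 → Tm = 2(12)+4(7) = 52°C
Primer 2: A+T=8, G+C=4 → Tm = 2(8)+4(4) = 32°C
52°C vs 32°C → primer 1 is higher.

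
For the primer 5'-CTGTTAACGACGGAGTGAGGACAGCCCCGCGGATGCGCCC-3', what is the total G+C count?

27

T=5, G=14, C=13, A=8
Total G or C: 14 + 13 = 27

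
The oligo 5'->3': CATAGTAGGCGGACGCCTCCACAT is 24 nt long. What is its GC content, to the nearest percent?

58%

A=6, G=6, T=4, C=8
G+C = 6 + 8 = 14 out of 24 bases
%GC = 14/24 × 100 = 58.33% ≈ 58%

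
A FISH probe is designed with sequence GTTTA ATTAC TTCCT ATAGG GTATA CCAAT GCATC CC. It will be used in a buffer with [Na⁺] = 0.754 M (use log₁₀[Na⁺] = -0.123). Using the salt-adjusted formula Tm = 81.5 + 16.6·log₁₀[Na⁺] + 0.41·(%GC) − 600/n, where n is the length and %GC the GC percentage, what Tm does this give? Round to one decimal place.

Length n = 37. Base counts: G=5, T=13, A=10, C=9
G+C = 14, so %GC = 14/37 × 100 = 37.838%
Salt term: 16.6 × (-0.123) = -2.042
GC term: 0.41 × 37.838 = 15.514; length term: −600/37 = −16.216
Tm = 81.5 + (-2.042) + 15.514 − 16.216 = 78.756 → 78.8°C

78.8°C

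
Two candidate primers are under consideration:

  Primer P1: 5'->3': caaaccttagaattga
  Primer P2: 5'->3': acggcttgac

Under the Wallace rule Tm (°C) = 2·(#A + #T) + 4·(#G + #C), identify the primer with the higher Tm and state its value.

Primer P1, 42°C

Primer P1: A+T=11, G+C=5 → Tm = 2(11)+4(5) = 42°C
Primer P2: A+T=4, G+C=6 → Tm = 2(4)+4(6) = 32°C
42°C vs 32°C → primer P1 is higher.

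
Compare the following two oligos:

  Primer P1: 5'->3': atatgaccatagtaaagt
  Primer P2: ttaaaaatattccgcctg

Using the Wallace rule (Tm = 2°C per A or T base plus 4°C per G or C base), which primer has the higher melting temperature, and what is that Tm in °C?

Primer P1: A+T=13, G+C=5 → Tm = 2(13)+4(5) = 46°C
Primer P2: A+T=12, G+C=6 → Tm = 2(12)+4(6) = 48°C
46°C vs 48°C → primer P2 is higher.

Primer P2, 48°C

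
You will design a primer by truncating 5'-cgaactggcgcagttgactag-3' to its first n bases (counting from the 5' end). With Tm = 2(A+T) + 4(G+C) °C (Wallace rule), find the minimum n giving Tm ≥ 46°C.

First 13 bases: CGAACTGGCGCAG → Tm = 44°C (< 46°C)
First 14 bases: CGAACTGGCGCAGT → Tm = 46°C (≥ 46°C)
Since every base adds ≥2°C, Tm only increases with n, so the threshold is first crossed at n = 14.

n = 14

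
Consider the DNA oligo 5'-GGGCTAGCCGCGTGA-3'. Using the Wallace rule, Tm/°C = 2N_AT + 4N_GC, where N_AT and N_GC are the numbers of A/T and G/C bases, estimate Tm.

52°C

Base counts: A=2, C=4, G=7, T=2
So N_AT = 4 and N_GC = 11.
Tm = 2×4 + 4×11 = 52°C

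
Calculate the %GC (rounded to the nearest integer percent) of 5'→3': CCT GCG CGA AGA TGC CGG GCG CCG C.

80%

Base counts: A=3, G=10, C=10, T=2
G+C = 10 + 10 = 20 out of 25 bases
%GC = 20/25 × 100 = 80% ≈ 80%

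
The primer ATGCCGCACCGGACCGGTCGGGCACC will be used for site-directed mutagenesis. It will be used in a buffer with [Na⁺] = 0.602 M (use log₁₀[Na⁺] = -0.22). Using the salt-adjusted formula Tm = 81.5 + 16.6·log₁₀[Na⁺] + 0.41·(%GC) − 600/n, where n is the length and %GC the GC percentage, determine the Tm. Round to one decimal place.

86.3°C

Length n = 26. Base counts: G=9, C=11, T=2, A=4
G+C = 20, so %GC = 20/26 × 100 = 76.923%
Salt term: 16.6 × (-0.22) = -3.652
GC term: 0.41 × 76.923 = 31.538; length term: −600/26 = −23.077
Tm = 81.5 + (-3.652) + 31.538 − 23.077 = 86.309 → 86.3°C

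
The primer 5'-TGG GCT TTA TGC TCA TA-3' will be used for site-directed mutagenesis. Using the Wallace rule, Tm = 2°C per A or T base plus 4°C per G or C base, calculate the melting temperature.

Scanning the sequence gives G=4, T=7, C=3, A=3.
So N_AT = 10 and N_GC = 7.
Tm = 4·7 + 2·10 = 28 + 20 = 48°C

48°C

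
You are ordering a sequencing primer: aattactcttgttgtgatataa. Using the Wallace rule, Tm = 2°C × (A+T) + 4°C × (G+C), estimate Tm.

T=10, C=2, A=7, G=3
So N_AT = 17 and N_GC = 5.
Tm = 4·5 + 2·17 = 20 + 34 = 54°C

54°C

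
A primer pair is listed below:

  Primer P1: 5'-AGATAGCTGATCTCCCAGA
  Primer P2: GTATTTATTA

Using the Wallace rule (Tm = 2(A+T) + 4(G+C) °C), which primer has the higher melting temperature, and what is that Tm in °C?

Primer P1, 56°C

Primer P1: A+T=10, G+C=9 → Tm = 2(10)+4(9) = 56°C
Primer P2: A+T=9, G+C=1 → Tm = 2(9)+4(1) = 22°C
56°C vs 22°C → primer P1 is higher.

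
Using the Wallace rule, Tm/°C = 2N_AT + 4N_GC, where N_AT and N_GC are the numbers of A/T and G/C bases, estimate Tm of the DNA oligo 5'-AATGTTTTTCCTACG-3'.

Base counts: C=3, T=7, G=2, A=3
A+T = 10, G+C = 5
Tm = 2×10 + 4×5 = 40°C

40°C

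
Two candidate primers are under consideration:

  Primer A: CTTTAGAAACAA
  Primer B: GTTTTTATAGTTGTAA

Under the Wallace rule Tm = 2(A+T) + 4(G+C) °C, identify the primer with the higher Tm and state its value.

Primer A: A+T=9, G+C=3 → Tm = 2(9)+4(3) = 30°C
Primer B: A+T=13, G+C=3 → Tm = 2(13)+4(3) = 38°C
30°C vs 38°C → primer B is higher.

Primer B, 38°C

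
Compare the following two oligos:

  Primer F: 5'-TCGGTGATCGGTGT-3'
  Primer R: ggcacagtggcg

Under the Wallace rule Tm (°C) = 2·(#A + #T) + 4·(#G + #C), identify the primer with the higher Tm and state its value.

Primer F, 44°C

Primer F: A+T=6, G+C=8 → Tm = 2(6)+4(8) = 44°C
Primer R: A+T=3, G+C=9 → Tm = 2(3)+4(9) = 42°C
44°C vs 42°C → primer F is higher.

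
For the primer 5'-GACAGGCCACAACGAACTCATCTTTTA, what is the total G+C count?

12

Counting bases: T=6, A=9, C=8, G=4
Total G or C: 4 + 8 = 12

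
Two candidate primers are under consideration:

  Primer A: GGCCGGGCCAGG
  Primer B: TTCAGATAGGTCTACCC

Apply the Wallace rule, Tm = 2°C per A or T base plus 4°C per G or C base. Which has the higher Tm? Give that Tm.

Primer B, 50°C

Primer A: A+T=1, G+C=11 → Tm = 2(1)+4(11) = 46°C
Primer B: A+T=9, G+C=8 → Tm = 2(9)+4(8) = 50°C
46°C vs 50°C → primer B is higher.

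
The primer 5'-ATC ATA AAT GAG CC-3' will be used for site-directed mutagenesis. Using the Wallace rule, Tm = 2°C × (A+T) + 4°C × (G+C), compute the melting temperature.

38°C

Scanning the sequence gives G=2, A=6, C=3, T=3.
So N_AT = 9 and N_GC = 5.
Tm = 2(9) + 4(5) = 18 + 20 = 38°C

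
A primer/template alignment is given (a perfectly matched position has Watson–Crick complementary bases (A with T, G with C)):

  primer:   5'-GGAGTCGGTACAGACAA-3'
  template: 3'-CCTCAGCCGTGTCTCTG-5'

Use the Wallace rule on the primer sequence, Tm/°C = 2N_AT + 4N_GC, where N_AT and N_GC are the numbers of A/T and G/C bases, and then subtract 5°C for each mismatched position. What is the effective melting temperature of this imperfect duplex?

Primer base counts: A=6, T=2, G=6, C=3 → A+T=8, G+C=9
Perfect-match Tm = 2(8) + 4(9) = 16 + 36 = 52°C
Mismatches (positions where the bases are not complementary): 3 (at positions 9, 15, 17)
Effective Tm = 52 − 3×5 = 52 − 15 = 37°C

37°C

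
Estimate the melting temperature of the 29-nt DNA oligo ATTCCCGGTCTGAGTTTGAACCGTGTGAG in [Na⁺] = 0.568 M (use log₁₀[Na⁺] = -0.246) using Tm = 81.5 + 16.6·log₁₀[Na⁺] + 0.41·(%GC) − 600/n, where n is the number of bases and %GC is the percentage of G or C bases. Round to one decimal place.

Length n = 29. Base counts: G=9, T=9, C=6, A=5
G+C = 15, so %GC = 15/29 × 100 = 51.724%
Salt term: 16.6 × (-0.246) = -4.084
GC term: 0.41 × 51.724 = 21.207; length term: −600/29 = −20.69
Tm = 81.5 + (-4.084) + 21.207 − 20.69 = 77.933 → 77.9°C

77.9°C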